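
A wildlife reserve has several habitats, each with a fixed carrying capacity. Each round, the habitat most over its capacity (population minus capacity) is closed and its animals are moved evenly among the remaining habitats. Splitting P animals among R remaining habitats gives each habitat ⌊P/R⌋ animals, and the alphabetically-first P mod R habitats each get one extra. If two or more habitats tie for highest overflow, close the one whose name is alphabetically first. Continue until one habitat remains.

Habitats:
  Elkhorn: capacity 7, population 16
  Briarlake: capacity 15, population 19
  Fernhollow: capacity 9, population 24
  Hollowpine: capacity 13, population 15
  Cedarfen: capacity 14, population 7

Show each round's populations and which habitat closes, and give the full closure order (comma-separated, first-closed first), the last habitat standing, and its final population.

Closure order: Fernhollow, Elkhorn, Briarlake, Hollowpine
Last habitat: Cedarfen with 81 animals

Round 1: Briarlake=19 Cedarfen=7 Elkhorn=16 Fernhollow=24 Hollowpine=15 → close Fernhollow (overflow 15)
  24÷4 = 6 each, +1 to first 0
Round 2: Briarlake=25 Cedarfen=13 Elkhorn=22 Hollowpine=21 → close Elkhorn (overflow 15)
  22÷3 = 7 each, +1 to first 1
Round 3: Briarlake=33 Cedarfen=20 Hollowpine=28 → close Briarlake (overflow 18)
  33÷2 = 16 each, +1 to first 1
Round 4: Cedarfen=37 Hollowpine=44 → close Hollowpine (overflow 31)
  44÷1 = 44 each, +1 to first 0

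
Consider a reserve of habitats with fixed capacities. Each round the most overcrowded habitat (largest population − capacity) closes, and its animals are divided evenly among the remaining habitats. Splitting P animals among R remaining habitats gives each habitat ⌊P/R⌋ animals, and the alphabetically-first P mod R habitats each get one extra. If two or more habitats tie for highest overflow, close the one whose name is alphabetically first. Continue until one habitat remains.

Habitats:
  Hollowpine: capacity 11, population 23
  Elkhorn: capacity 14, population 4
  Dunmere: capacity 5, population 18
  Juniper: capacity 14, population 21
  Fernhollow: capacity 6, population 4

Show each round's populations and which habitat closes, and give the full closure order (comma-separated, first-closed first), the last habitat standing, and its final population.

Round 1: Dunmere=18 Elkhorn=4 Fernhollow=4 Hollowpine=23 Juniper=21 → close Dunmere (overflow 13)
  18÷4 = 4 each, +1 to first 2
Round 2: Elkhorn=9 Fernhollow=9 Hollowpine=27 Juniper=25 → close Hollowpine (overflow 16)
  27÷3 = 9 each, +1 to first 0
Round 3: Elkhorn=18 Fernhollow=18 Juniper=34 → close Juniper (overflow 20)
  34÷2 = 17 each, +1 to first 0
Round 4: Elkhorn=35 Fernhollow=35 → close Fernhollow (overflow 29)
  35÷1 = 35 each, +1 to first 0

Closure order: Dunmere, Hollowpine, Juniper, Fernhollow
Last habitat: Elkhorn with 70 animals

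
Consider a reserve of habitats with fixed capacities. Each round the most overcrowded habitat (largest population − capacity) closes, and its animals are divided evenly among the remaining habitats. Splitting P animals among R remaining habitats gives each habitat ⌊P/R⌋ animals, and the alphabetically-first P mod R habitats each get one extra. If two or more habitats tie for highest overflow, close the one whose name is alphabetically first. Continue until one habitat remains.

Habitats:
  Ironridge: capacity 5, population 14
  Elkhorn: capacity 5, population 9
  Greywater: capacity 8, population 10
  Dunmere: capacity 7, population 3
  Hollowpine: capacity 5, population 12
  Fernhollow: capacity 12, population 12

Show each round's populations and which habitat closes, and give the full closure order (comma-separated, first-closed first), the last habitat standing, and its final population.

Closure order: Ironridge, Hollowpine, Elkhorn, Greywater, Fernhollow
Last habitat: Dunmere with 60 animals

Round 1: Dunmere=3 Elkhorn=9 Fernhollow=12 Greywater=10 Hollowpine=12 Ironridge=14 → close Ironridge (overflow 9)
  14÷5 = 2 each, +1 to first 4
Round 2: Dunmere=6 Elkhorn=12 Fernhollow=15 Greywater=13 Hollowpine=14 → close Hollowpine (overflow 9)
  14÷4 = 3 each, +1 to first 2
Round 3: Dunmere=10 Elkhorn=16 Fernhollow=18 Greywater=16 → close Elkhorn (overflow 11)
  16÷3 = 5 each, +1 to first 1
Round 4: Dunmere=16 Fernhollow=23 Greywater=21 → close Greywater (overflow 13)
  21÷2 = 10 each, +1 to first 1
Round 5: Dunmere=27 Fernhollow=33 → close Fernhollow (overflow 21)
  33÷1 = 33 each, +1 to first 0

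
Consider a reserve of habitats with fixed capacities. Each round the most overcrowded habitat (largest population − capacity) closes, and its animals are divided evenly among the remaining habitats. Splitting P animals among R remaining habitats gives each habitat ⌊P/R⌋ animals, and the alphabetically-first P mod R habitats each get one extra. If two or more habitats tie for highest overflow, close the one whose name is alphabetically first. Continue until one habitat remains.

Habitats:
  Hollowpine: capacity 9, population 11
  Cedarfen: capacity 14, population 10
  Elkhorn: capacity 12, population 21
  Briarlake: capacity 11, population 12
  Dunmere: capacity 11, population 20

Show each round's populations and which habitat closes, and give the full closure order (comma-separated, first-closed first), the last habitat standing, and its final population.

Round 1: Briarlake=12 Cedarfen=10 Dunmere=20 Elkhorn=21 Hollowpine=11 → close Dunmere (overflow 9)
  20÷4 = 5 each, +1 to first 0
Round 2: Briarlake=17 Cedarfen=15 Elkhorn=26 Hollowpine=16 → close Elkhorn (overflow 14)
  26÷3 = 8 each, +1 to first 2
Round 3: Briarlake=26 Cedarfen=24 Hollowpine=24 → close Briarlake (overflow 15)
  26÷2 = 13 each, +1 to first 0
Round 4: Cedarfen=37 Hollowpine=37 → close Hollowpine (overflow 28)
  37÷1 = 37 each, +1 to first 0

Closure order: Dunmere, Elkhorn, Briarlake, Hollowpine
Last habitat: Cedarfen with 74 animals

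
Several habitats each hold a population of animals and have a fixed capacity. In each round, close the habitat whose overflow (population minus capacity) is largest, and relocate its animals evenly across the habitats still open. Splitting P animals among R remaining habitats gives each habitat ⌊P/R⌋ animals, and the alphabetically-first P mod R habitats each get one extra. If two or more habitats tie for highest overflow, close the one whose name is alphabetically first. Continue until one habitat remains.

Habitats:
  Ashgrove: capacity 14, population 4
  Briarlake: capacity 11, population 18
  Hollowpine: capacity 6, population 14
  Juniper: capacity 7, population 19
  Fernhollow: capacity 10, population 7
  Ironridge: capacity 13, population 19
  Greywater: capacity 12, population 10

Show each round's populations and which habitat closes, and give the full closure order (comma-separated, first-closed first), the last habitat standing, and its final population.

Round 1: Ashgrove=4 Briarlake=18 Fernhollow=7 Greywater=10 Hollowpine=14 Ironridge=19 Juniper=19 → close Juniper (overflow 12)
  19÷6 = 3 each, +1 to first 1
Round 2: Ashgrove=8 Briarlake=21 Fernhollow=10 Greywater=13 Hollowpine=17 Ironridge=22 → close Hollowpine (overflow 11)
  17÷5 = 3 each, +1 to first 2
Round 3: Ashgrove=12 Briarlake=25 Fernhollow=13 Greywater=16 Ironridge=25 → close Briarlake (overflow 14)
  25÷4 = 6 each, +1 to first 1
Round 4: Ashgrove=19 Fernhollow=19 Greywater=22 Ironridge=31 → close Ironridge (overflow 18)
  31÷3 = 10 each, +1 to first 1
Round 5: Ashgrove=30 Fernhollow=29 Greywater=32 → close Greywater (overflow 20)
  32÷2 = 16 each, +1 to first 0
Round 6: Ashgrove=46 Fernhollow=45 → close Fernhollow (overflow 35)
  45÷1 = 45 each, +1 to first 0

Closure order: Juniper, Hollowpine, Briarlake, Ironridge, Greywater, Fernhollow
Last habitat: Ashgrove with 91 animals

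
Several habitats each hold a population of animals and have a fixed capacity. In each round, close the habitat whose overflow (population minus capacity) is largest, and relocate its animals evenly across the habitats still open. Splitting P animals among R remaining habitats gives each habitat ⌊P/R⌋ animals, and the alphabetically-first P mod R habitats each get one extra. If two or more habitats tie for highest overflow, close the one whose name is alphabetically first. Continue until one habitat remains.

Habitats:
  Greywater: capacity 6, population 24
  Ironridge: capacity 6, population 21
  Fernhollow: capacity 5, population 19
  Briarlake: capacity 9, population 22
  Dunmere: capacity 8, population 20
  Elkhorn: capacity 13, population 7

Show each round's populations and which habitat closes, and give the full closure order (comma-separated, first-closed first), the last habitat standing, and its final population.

Closure order: Greywater, Fernhollow, Ironridge, Briarlake, Dunmere
Last habitat: Elkhorn with 113 animals

Round 1: Briarlake=22 Dunmere=20 Elkhorn=7 Fernhollow=19 Greywater=24 Ironridge=21 → close Greywater (overflow 18)
  24÷5 = 4 each, +1 to first 4
Round 2: Briarlake=27 Dunmere=25 Elkhorn=12 Fernhollow=24 Ironridge=25 → close Fernhollow (overflow 19)
  24÷4 = 6 each, +1 to first 0
Round 3: Briarlake=33 Dunmere=31 Elkhorn=18 Ironridge=31 → close Ironridge (overflow 25)
  31÷3 = 10 each, +1 to first 1
Round 4: Briarlake=44 Dunmere=41 Elkhorn=28 → close Briarlake (overflow 35)
  44÷2 = 22 each, +1 to first 0
Round 5: Dunmere=63 Elkhorn=50 → close Dunmere (overflow 55)
  63÷1 = 63 each, +1 to first 0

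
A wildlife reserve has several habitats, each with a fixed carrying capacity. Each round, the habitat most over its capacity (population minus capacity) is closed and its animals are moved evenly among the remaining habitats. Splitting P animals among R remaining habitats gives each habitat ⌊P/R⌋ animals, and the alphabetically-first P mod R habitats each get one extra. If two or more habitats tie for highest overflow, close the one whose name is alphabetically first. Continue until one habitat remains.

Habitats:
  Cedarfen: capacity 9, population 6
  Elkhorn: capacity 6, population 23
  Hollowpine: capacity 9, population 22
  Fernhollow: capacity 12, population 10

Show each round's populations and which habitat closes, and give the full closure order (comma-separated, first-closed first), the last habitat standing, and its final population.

Round 1: Cedarfen=6 Elkhorn=23 Fernhollow=10 Hollowpine=22 → close Elkhorn (overflow 17)
  23÷3 = 7 each, +1 to first 2
Round 2: Cedarfen=14 Fernhollow=18 Hollowpine=29 → close Hollowpine (overflow 20)
  29÷2 = 14 each, +1 to first 1
Round 3: Cedarfen=29 Fernhollow=32 → close Cedarfen (overflow 20)
  29÷1 = 29 each, +1 to first 0

Closure order: Elkhorn, Hollowpine, Cedarfen
Last habitat: Fernhollow with 61 animals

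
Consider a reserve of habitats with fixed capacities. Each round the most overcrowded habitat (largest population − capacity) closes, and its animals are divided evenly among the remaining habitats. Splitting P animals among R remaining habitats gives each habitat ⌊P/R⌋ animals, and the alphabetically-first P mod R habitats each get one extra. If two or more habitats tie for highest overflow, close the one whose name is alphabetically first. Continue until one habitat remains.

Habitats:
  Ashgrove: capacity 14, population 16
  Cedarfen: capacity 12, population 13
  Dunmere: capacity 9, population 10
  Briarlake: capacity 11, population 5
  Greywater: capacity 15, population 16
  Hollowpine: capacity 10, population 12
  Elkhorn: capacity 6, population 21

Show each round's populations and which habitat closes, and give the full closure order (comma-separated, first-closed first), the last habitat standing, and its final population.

Closure order: Elkhorn, Ashgrove, Cedarfen, Hollowpine, Dunmere, Greywater
Last habitat: Briarlake with 93 animals

Round 1: Ashgrove=16 Briarlake=5 Cedarfen=13 Dunmere=10 Elkhorn=21 Greywater=16 Hollowpine=12 → close Elkhorn (overflow 15)
  21÷6 = 3 each, +1 to first 3
Round 2: Ashgrove=20 Briarlake=9 Cedarfen=17 Dunmere=13 Greywater=19 Hollowpine=15 → close Ashgrove (overflow 6)
  20÷5 = 4 each, +1 to first 0
Round 3: Briarlake=13 Cedarfen=21 Dunmere=17 Greywater=23 Hollowpine=19 → close Cedarfen (overflow 9)
  21÷4 = 5 each, +1 to first 1
Round 4: Briarlake=19 Dunmere=22 Greywater=28 Hollowpine=24 → close Hollowpine (overflow 14)
  24÷3 = 8 each, +1 to first 0
Round 5: Briarlake=27 Dunmere=30 Greywater=36 → close Dunmere (overflow 21)
  30÷2 = 15 each, +1 to first 0
Round 6: Briarlake=42 Greywater=51 → close Greywater (overflow 36)
  51÷1 = 51 each, +1 to first 0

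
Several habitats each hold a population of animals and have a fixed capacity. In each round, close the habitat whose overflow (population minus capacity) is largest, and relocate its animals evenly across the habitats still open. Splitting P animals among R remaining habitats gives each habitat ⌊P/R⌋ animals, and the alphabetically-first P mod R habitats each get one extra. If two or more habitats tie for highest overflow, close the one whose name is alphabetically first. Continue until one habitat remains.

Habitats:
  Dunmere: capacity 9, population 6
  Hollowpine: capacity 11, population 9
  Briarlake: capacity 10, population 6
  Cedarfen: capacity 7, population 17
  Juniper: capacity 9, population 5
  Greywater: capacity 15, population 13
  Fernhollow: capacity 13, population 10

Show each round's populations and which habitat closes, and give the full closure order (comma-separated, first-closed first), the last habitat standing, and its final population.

Closure order: Cedarfen, Greywater, Hollowpine, Briarlake, Dunmere, Fernhollow
Last habitat: Juniper with 66 animals

Round 1: Briarlake=6 Cedarfen=17 Dunmere=6 Fernhollow=10 Greywater=13 Hollowpine=9 Juniper=5 → close Cedarfen (overflow 10)
  17÷6 = 2 each, +1 to first 5
Round 2: Briarlake=9 Dunmere=9 Fernhollow=13 Greywater=16 Hollowpine=12 Juniper=7 → close Greywater (overflow 1)
  16÷5 = 3 each, +1 to first 1
Round 3: Briarlake=13 Dunmere=12 Fernhollow=16 Hollowpine=15 Juniper=10 → close Hollowpine (overflow 4)
  15÷4 = 3 each, +1 to first 3
Round 4: Briarlake=17 Dunmere=16 Fernhollow=20 Juniper=13 → close Briarlake (overflow 7)
  17÷3 = 5 each, +1 to first 2
Round 5: Dunmere=22 Fernhollow=26 Juniper=18 → close Dunmere (overflow 13)
  22÷2 = 11 each, +1 to first 0
Round 6: Fernhollow=37 Juniper=29 → close Fernhollow (overflow 24)
  37÷1 = 37 each, +1 to first 0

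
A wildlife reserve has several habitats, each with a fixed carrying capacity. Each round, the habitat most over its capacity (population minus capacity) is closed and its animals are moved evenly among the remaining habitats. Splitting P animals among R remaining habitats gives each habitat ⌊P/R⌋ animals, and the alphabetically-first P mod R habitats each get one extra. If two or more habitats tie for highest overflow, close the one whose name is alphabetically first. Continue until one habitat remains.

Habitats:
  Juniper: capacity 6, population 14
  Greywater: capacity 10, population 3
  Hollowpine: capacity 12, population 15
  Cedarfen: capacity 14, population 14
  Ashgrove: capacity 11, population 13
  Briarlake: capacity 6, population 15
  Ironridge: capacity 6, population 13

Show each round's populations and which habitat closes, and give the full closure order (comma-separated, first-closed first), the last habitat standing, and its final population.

Closure order: Briarlake, Juniper, Ironridge, Ashgrove, Cedarfen, Hollowpine
Last habitat: Greywater with 87 animals

Round 1: Ashgrove=13 Briarlake=15 Cedarfen=14 Greywater=3 Hollowpine=15 Ironridge=13 Juniper=14 → close Briarlake (overflow 9)
  15÷6 = 2 each, +1 to first 3
Round 2: Ashgrove=16 Cedarfen=17 Greywater=6 Hollowpine=17 Ironridge=15 Juniper=16 → close Juniper (overflow 10)
  16÷5 = 3 each, +1 to first 1
Round 3: Ashgrove=20 Cedarfen=20 Greywater=9 Hollowpine=20 Ironridge=18 → close Ironridge (overflow 12)
  18÷4 = 4 each, +1 to first 2
Round 4: Ashgrove=25 Cedarfen=25 Greywater=13 Hollowpine=24 → close Ashgrove (overflow 14)
  25÷3 = 8 each, +1 to first 1
Round 5: Cedarfen=34 Greywater=21 Hollowpine=32 → close Cedarfen (overflow 20)
  34÷2 = 17 each, +1 to first 0
Round 6: Greywater=38 Hollowpine=49 → close Hollowpine (overflow 37)
  49÷1 = 49 each, +1 to first 0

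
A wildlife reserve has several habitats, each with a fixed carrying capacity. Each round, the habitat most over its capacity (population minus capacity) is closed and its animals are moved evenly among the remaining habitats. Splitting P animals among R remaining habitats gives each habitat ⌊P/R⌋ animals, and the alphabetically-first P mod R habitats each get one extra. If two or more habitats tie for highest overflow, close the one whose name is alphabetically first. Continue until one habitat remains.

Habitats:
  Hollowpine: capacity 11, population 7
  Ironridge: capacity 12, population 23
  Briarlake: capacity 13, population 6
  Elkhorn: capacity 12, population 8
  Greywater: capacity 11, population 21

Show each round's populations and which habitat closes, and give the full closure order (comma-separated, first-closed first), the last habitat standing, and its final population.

Closure order: Ironridge, Greywater, Elkhorn, Hollowpine
Last habitat: Briarlake with 65 animals

Round 1: Briarlake=6 Elkhorn=8 Greywater=21 Hollowpine=7 Ironridge=23 → close Ironridge (overflow 11)
  23÷4 = 5 each, +1 to first 3
Round 2: Briarlake=12 Elkhorn=14 Greywater=27 Hollowpine=12 → close Greywater (overflow 16)
  27÷3 = 9 each, +1 to first 0
Round 3: Briarlake=21 Elkhorn=23 Hollowpine=21 → close Elkhorn (overflow 11)
  23÷2 = 11 each, +1 to first 1
Round 4: Briarlake=33 Hollowpine=32 → close Hollowpine (overflow 21)
  32÷1 = 32 each, +1 to first 0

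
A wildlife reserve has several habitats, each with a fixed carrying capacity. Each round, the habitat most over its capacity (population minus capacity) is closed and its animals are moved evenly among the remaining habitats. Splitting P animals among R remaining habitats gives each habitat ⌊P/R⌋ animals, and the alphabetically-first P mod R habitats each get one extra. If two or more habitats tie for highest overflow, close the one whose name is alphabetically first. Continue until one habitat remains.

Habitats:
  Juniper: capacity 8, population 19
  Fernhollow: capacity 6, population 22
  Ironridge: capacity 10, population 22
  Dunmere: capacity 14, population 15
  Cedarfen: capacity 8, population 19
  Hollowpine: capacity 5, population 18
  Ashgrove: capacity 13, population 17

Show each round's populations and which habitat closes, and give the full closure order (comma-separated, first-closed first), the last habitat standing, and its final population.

Closure order: Fernhollow, Hollowpine, Cedarfen, Ironridge, Juniper, Ashgrove
Last habitat: Dunmere with 132 animals

Round 1: Ashgrove=17 Cedarfen=19 Dunmere=15 Fernhollow=22 Hollowpine=18 Ironridge=22 Juniper=19 → close Fernhollow (overflow 16)
  22÷6 = 3 each, +1 to first 4
Round 2: Ashgrove=21 Cedarfen=23 Dunmere=19 Hollowpine=22 Ironridge=25 Juniper=22 → close Hollowpine (overflow 17)
  22÷5 = 4 each, +1 to first 2
Round 3: Ashgrove=26 Cedarfen=28 Dunmere=23 Ironridge=29 Juniper=26 → close Cedarfen (overflow 20)
  28÷4 = 7 each, +1 to first 0
Round 4: Ashgrove=33 Dunmere=30 Ironridge=36 Juniper=33 → close Ironridge (overflow 26)
  36÷3 = 12 each, +1 to first 0
Round 5: Ashgrove=45 Dunmere=42 Juniper=45 → close Juniper (overflow 37)
  45÷2 = 22 each, +1 to first 1
Round 6: Ashgrove=68 Dunmere=64 → close Ashgrove (overflow 55)
  68÷1 = 68 each, +1 to first 0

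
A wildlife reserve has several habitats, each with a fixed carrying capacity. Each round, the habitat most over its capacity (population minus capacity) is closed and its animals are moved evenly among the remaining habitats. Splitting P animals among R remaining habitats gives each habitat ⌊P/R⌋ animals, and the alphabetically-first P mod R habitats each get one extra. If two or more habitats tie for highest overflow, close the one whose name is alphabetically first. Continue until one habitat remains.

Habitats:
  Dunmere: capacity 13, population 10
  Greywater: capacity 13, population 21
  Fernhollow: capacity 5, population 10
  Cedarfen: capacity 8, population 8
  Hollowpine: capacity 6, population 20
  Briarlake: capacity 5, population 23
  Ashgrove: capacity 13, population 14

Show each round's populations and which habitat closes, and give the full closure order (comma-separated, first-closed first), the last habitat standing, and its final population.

Closure order: Briarlake, Hollowpine, Greywater, Fernhollow, Ashgrove, Cedarfen
Last habitat: Dunmere with 106 animals

Round 1: Ashgrove=14 Briarlake=23 Cedarfen=8 Dunmere=10 Fernhollow=10 Greywater=21 Hollowpine=20 → close Briarlake (overflow 18)
  23÷6 = 3 each, +1 to first 5
Round 2: Ashgrove=18 Cedarfen=12 Dunmere=14 Fernhollow=14 Greywater=25 Hollowpine=23 → close Hollowpine (overflow 17)
  23÷5 = 4 each, +1 to first 3
Round 3: Ashgrove=23 Cedarfen=17 Dunmere=19 Fernhollow=18 Greywater=29 → close Greywater (overflow 16)
  29÷4 = 7 each, +1 to first 1
Round 4: Ashgrove=31 Cedarfen=24 Dunmere=26 Fernhollow=25 → close Fernhollow (overflow 20)
  25÷3 = 8 each, +1 to first 1
Round 5: Ashgrove=40 Cedarfen=32 Dunmere=34 → close Ashgrove (overflow 27)
  40÷2 = 20 each, +1 to first 0
Round 6: Cedarfen=52 Dunmere=54 → close Cedarfen (overflow 44)
  52÷1 = 52 each, +1 to first 0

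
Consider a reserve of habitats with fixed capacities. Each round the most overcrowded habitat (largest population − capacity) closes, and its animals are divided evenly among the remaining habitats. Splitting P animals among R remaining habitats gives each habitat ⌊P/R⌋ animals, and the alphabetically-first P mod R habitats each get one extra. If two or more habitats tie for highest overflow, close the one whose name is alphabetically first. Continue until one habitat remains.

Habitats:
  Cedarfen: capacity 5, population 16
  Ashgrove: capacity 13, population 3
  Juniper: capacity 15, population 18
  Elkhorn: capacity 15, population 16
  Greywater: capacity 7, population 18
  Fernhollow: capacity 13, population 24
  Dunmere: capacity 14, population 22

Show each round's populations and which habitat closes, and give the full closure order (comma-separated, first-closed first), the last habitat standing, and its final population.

Closure order: Cedarfen, Fernhollow, Greywater, Dunmere, Juniper, Elkhorn
Last habitat: Ashgrove with 117 animals

Round 1: Ashgrove=3 Cedarfen=16 Dunmere=22 Elkhorn=16 Fernhollow=24 Greywater=18 Juniper=18 → close Cedarfen (overflow 11)
  16÷6 = 2 each, +1 to first 4
Round 2: Ashgrove=6 Dunmere=25 Elkhorn=19 Fernhollow=27 Greywater=20 Juniper=20 → close Fernhollow (overflow 14)
  27÷5 = 5 each, +1 to first 2
Round 3: Ashgrove=12 Dunmere=31 Elkhorn=24 Greywater=25 Juniper=25 → close Greywater (overflow 18)
  25÷4 = 6 each, +1 to first 1
Round 4: Ashgrove=19 Dunmere=37 Elkhorn=30 Juniper=31 → close Dunmere (overflow 23)
  37÷3 = 12 each, +1 to first 1
Round 5: Ashgrove=32 Elkhorn=42 Juniper=43 → close Juniper (overflow 28)
  43÷2 = 21 each, +1 to first 1
Round 6: Ashgrove=54 Elkhorn=63 → close Elkhorn (overflow 48)
  63÷1 = 63 each, +1 to first 0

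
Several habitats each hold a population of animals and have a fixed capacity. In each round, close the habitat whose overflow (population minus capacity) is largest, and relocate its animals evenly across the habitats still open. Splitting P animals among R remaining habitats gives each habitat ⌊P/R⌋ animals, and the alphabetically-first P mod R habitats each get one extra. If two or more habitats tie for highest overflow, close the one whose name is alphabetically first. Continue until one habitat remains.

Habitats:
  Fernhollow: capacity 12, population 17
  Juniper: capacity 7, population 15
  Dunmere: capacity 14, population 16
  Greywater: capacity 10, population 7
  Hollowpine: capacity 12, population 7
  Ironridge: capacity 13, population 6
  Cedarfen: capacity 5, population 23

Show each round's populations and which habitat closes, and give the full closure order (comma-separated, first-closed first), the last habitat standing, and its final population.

Closure order: Cedarfen, Juniper, Fernhollow, Dunmere, Greywater, Hollowpine
Last habitat: Ironridge with 91 animals

Round 1: Cedarfen=23 Dunmere=16 Fernhollow=17 Greywater=7 Hollowpine=7 Ironridge=6 Juniper=15 → close Cedarfen (overflow 18)
  23÷6 = 3 each, +1 to first 5
Round 2: Dunmere=20 Fernhollow=21 Greywater=11 Hollowpine=11 Ironridge=10 Juniper=18 → close Juniper (overflow 11)
  18÷5 = 3 each, +1 to first 3
Round 3: Dunmere=24 Fernhollow=25 Greywater=15 Hollowpine=14 Ironridge=13 → close Fernhollow (overflow 13)
  25÷4 = 6 each, +1 to first 1
Round 4: Dunmere=31 Greywater=21 Hollowpine=20 Ironridge=19 → close Dunmere (overflow 17)
  31÷3 = 10 each, +1 to first 1
Round 5: Greywater=32 Hollowpine=30 Ironridge=29 → close Greywater (overflow 22)
  32÷2 = 16 each, +1 to first 0
Round 6: Hollowpine=46 Ironridge=45 → close Hollowpine (overflow 34)
  46÷1 = 46 each, +1 to first 0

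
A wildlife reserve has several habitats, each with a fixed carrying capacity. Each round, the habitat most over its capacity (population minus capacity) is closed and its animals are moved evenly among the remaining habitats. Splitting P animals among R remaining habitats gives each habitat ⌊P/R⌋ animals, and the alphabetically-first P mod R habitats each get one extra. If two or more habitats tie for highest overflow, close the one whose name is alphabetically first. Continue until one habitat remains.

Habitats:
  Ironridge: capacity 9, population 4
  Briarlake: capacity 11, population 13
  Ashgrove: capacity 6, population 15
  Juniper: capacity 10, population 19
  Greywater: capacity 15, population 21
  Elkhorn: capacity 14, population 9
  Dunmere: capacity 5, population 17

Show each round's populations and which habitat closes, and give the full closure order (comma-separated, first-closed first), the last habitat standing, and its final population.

Round 1: Ashgrove=15 Briarlake=13 Dunmere=17 Elkhorn=9 Greywater=21 Ironridge=4 Juniper=19 → close Dunmere (overflow 12)
  17÷6 = 2 each, +1 to first 5
Round 2: Ashgrove=18 Briarlake=16 Elkhorn=12 Greywater=24 Ironridge=7 Juniper=21 → close Ashgrove (overflow 12)
  18÷5 = 3 each, +1 to first 3
Round 3: Briarlake=20 Elkhorn=16 Greywater=28 Ironridge=10 Juniper=24 → close Juniper (overflow 14)
  24÷4 = 6 each, +1 to first 0
Round 4: Briarlake=26 Elkhorn=22 Greywater=34 Ironridge=16 → close Greywater (overflow 19)
  34÷3 = 11 each, +1 to first 1
Round 5: Briarlake=38 Elkhorn=33 Ironridge=27 → close Briarlake (overflow 27)
  38÷2 = 19 each, +1 to first 0
Round 6: Elkhorn=52 Ironridge=46 → close Elkhorn (overflow 38)
  52÷1 = 52 each, +1 to first 0

Closure order: Dunmere, Ashgrove, Juniper, Greywater, Briarlake, Elkhorn
Last habitat: Ironridge with 98 animals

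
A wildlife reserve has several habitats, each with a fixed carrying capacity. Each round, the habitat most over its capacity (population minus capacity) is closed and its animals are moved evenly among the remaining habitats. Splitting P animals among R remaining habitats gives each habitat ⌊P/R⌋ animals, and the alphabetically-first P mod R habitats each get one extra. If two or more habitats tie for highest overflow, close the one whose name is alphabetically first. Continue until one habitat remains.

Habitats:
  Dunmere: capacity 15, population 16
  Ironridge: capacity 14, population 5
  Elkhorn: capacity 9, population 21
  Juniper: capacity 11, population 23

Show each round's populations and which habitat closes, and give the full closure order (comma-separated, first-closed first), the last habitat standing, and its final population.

Round 1: Dunmere=16 Elkhorn=21 Ironridge=5 Juniper=23 → close Elkhorn (overflow 12)
  21÷3 = 7 each, +1 to first 0
Round 2: Dunmere=23 Ironridge=12 Juniper=30 → close Juniper (overflow 19)
  30÷2 = 15 each, +1 to first 0
Round 3: Dunmere=38 Ironridge=27 → close Dunmere (overflow 23)
  38÷1 = 38 each, +1 to first 0

Closure order: Elkhorn, Juniper, Dunmere
Last habitat: Ironridge with 65 animals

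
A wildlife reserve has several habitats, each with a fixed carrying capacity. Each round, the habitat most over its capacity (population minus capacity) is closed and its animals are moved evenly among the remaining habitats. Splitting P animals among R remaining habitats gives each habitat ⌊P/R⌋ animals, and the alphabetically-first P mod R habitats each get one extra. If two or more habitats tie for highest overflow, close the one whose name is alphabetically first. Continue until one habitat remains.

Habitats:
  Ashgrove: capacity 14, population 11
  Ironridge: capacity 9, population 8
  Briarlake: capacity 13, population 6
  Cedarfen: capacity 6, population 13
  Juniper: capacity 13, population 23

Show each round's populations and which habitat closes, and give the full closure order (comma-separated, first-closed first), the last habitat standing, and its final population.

Round 1: Ashgrove=11 Briarlake=6 Cedarfen=13 Ironridge=8 Juniper=23 → close Juniper (overflow 10)
  23÷4 = 5 each, +1 to first 3
Round 2: Ashgrove=17 Briarlake=12 Cedarfen=19 Ironridge=13 → close Cedarfen (overflow 13)
  19÷3 = 6 each, +1 to first 1
Round 3: Ashgrove=24 Briarlake=18 Ironridge=19 → close Ashgrove (overflow 10)
  24÷2 = 12 each, +1 to first 0
Round 4: Briarlake=30 Ironridge=31 → close Ironridge (overflow 22)
  31÷1 = 31 each, +1 to first 0

Closure order: Juniper, Cedarfen, Ashgrove, Ironridge
Last habitat: Briarlake with 61 animals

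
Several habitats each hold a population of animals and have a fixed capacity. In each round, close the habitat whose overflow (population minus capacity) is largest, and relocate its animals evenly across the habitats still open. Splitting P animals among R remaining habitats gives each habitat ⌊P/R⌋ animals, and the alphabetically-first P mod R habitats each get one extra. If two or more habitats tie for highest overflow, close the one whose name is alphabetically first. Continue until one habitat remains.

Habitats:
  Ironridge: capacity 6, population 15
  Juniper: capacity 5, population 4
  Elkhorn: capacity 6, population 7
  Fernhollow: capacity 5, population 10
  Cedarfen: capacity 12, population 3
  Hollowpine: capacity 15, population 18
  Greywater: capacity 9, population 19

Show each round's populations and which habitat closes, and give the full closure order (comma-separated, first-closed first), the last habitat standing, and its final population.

Closure order: Greywater, Ironridge, Fernhollow, Hollowpine, Elkhorn, Juniper
Last habitat: Cedarfen with 76 animals

Round 1: Cedarfen=3 Elkhorn=7 Fernhollow=10 Greywater=19 Hollowpine=18 Ironridge=15 Juniper=4 → close Greywater (overflow 10)
  19÷6 = 3 each, +1 to first 1
Round 2: Cedarfen=7 Elkhorn=10 Fernhollow=13 Hollowpine=21 Ironridge=18 Juniper=7 → close Ironridge (overflow 12)
  18÷5 = 3 each, +1 to first 3
Round 3: Cedarfen=11 Elkhorn=14 Fernhollow=17 Hollowpine=24 Juniper=10 → close Fernhollow (overflow 12)
  17÷4 = 4 each, +1 to first 1
Round 4: Cedarfen=16 Elkhorn=18 Hollowpine=28 Juniper=14 → close Hollowpine (overflow 13)
  28÷3 = 9 each, +1 to first 1
Round 5: Cedarfen=26 Elkhorn=27 Juniper=23 → close Elkhorn (overflow 21)
  27÷2 = 13 each, +1 to first 1
Round 6: Cedarfen=40 Juniper=36 → close Juniper (overflow 31)
  36÷1 = 36 each, +1 to first 0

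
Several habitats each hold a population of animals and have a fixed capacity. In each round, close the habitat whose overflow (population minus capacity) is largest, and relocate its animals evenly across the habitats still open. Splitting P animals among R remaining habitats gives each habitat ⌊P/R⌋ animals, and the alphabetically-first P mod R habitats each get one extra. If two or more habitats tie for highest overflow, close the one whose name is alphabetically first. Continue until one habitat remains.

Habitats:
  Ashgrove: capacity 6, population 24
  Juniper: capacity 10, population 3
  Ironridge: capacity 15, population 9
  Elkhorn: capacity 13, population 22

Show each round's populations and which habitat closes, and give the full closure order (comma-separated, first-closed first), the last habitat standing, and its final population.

Closure order: Ashgrove, Elkhorn, Ironridge
Last habitat: Juniper with 58 animals

Round 1: Ashgrove=24 Elkhorn=22 Ironridge=9 Juniper=3 → close Ashgrove (overflow 18)
  24÷3 = 8 each, +1 to first 0
Round 2: Elkhorn=30 Ironridge=17 Juniper=11 → close Elkhorn (overflow 17)
  30÷2 = 15 each, +1 to first 0
Round 3: Ironridge=32 Juniper=26 → close Ironridge (overflow 17)
  32÷1 = 32 each, +1 to first 0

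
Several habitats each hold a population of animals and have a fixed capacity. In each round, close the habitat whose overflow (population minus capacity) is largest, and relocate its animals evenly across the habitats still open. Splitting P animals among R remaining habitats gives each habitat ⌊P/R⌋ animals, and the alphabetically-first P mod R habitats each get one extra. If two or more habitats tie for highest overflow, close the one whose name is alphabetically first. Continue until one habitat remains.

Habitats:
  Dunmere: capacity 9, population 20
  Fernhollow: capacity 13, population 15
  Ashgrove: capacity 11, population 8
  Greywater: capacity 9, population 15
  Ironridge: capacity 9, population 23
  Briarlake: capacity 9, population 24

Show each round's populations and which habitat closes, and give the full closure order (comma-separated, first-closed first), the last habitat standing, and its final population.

Closure order: Briarlake, Ironridge, Dunmere, Greywater, Fernhollow
Last habitat: Ashgrove with 105 animals

Round 1: Ashgrove=8 Briarlake=24 Dunmere=20 Fernhollow=15 Greywater=15 Ironridge=23 → close Briarlake (overflow 15)
  24÷5 = 4 each, +1 to first 4
Round 2: Ashgrove=13 Dunmere=25 Fernhollow=20 Greywater=20 Ironridge=27 → close Ironridge (overflow 18)
  27÷4 = 6 each, +1 to first 3
Round 3: Ashgrove=20 Dunmere=32 Fernhollow=27 Greywater=26 → close Dunmere (overflow 23)
  32÷3 = 10 each, +1 to first 2
Round 4: Ashgrove=31 Fernhollow=38 Greywater=36 → close Greywater (overflow 27)
  36÷2 = 18 each, +1 to first 0
Round 5: Ashgrove=49 Fernhollow=56 → close Fernhollow (overflow 43)
  56÷1 = 56 each, +1 to first 0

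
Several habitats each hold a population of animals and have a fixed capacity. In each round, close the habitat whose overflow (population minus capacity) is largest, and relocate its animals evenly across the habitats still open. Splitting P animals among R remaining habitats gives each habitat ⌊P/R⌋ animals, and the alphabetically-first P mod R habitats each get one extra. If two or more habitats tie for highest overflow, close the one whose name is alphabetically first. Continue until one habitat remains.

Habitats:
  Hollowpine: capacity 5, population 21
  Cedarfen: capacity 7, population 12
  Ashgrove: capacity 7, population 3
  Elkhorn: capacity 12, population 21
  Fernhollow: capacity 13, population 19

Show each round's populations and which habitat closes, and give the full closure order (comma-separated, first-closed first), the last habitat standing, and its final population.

Closure order: Hollowpine, Elkhorn, Cedarfen, Fernhollow
Last habitat: Ashgrove with 76 animals

Round 1: Ashgrove=3 Cedarfen=12 Elkhorn=21 Fernhollow=19 Hollowpine=21 → close Hollowpine (overflow 16)
  21÷4 = 5 each, +1 to first 1
Round 2: Ashgrove=9 Cedarfen=17 Elkhorn=26 Fernhollow=24 → close Elkhorn (overflow 14)
  26÷3 = 8 each, +1 to first 2
Round 3: Ashgrove=18 Cedarfen=26 Fernhollow=32 → close Cedarfen (overflow 19)
  26÷2 = 13 each, +1 to first 0
Round 4: Ashgrove=31 Fernhollow=45 → close Fernhollow (overflow 32)
  45÷1 = 45 each, +1 to first 0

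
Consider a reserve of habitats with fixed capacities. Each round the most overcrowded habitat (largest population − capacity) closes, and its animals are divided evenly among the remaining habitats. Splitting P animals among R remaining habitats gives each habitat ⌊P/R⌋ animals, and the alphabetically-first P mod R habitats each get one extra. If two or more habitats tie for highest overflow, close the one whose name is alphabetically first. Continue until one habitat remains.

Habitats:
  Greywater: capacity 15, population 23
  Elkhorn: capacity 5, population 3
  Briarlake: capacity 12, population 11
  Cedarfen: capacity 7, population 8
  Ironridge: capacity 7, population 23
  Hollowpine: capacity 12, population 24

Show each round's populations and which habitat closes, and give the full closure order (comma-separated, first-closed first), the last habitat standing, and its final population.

Round 1: Briarlake=11 Cedarfen=8 Elkhorn=3 Greywater=23 Hollowpine=24 Ironridge=23 → close Ironridge (overflow 16)
  23÷5 = 4 each, +1 to first 3
Round 2: Briarlake=16 Cedarfen=13 Elkhorn=8 Greywater=27 Hollowpine=28 → close Hollowpine (overflow 16)
  28÷4 = 7 each, +1 to first 0
Round 3: Briarlake=23 Cedarfen=20 Elkhorn=15 Greywater=34 → close Greywater (overflow 19)
  34÷3 = 11 each, +1 to first 1
Round 4: Briarlake=35 Cedarfen=31 Elkhorn=26 → close Cedarfen (overflow 24)
  31÷2 = 15 each, +1 to first 1
Round 5: Briarlake=51 Elkhorn=41 → close Briarlake (overflow 39)
  51÷1 = 51 each, +1 to first 0

Closure order: Ironridge, Hollowpine, Greywater, Cedarfen, Briarlake
Last habitat: Elkhorn with 92 animals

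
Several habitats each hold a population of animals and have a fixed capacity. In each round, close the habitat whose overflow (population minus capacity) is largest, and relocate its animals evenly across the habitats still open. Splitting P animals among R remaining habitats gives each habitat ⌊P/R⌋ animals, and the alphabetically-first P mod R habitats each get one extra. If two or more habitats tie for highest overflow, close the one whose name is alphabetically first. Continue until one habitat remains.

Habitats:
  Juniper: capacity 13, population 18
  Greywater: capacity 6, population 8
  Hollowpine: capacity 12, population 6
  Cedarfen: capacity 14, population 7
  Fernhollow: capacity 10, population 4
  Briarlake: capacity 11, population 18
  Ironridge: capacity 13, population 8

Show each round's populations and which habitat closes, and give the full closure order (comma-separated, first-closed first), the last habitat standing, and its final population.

Closure order: Briarlake, Juniper, Greywater, Cedarfen, Fernhollow, Hollowpine
Last habitat: Ironridge with 69 animals

Round 1: Briarlake=18 Cedarfen=7 Fernhollow=4 Greywater=8 Hollowpine=6 Ironridge=8 Juniper=18 → close Briarlake (overflow 7)
  18÷6 = 3 each, +1 to first 0
Round 2: Cedarfen=10 Fernhollow=7 Greywater=11 Hollowpine=9 Ironridge=11 Juniper=21 → close Juniper (overflow 8)
  21÷5 = 4 each, +1 to first 1
Round 3: Cedarfen=15 Fernhollow=11 Greywater=15 Hollowpine=13 Ironridge=15 → close Greywater (overflow 9)
  15÷4 = 3 each, +1 to first 3
Round 4: Cedarfen=19 Fernhollow=15 Hollowpine=17 Ironridge=18 → close Cedarfen (overflow 5)
  19÷3 = 6 each, +1 to first 1
Round 5: Fernhollow=22 Hollowpine=23 Ironridge=24 → close Fernhollow (overflow 12)
  22÷2 = 11 each, +1 to first 0
Round 6: Hollowpine=34 Ironridge=35 → close Hollowpine (overflow 22)
  34÷1 = 34 each, +1 to first 0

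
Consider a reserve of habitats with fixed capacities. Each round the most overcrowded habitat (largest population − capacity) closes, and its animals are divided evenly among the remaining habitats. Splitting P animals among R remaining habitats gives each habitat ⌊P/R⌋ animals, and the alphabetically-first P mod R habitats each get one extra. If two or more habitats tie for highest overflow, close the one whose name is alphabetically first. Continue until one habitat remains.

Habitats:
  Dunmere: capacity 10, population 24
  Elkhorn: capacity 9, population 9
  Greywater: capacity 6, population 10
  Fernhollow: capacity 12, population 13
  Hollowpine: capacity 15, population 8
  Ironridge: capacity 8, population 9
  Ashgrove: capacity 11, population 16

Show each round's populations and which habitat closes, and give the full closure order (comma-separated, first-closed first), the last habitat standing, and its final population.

Round 1: Ashgrove=16 Dunmere=24 Elkhorn=9 Fernhollow=13 Greywater=10 Hollowpine=8 Ironridge=9 → close Dunmere (overflow 14)
  24÷6 = 4 each, +1 to first 0
Round 2: Ashgrove=20 Elkhorn=13 Fernhollow=17 Greywater=14 Hollowpine=12 Ironridge=13 → close Ashgrove (overflow 9)
  20÷5 = 4 each, +1 to first 0
Round 3: Elkhorn=17 Fernhollow=21 Greywater=18 Hollowpine=16 Ironridge=17 → close Greywater (overflow 12)
  18÷4 = 4 each, +1 to first 2
Round 4: Elkhorn=22 Fernhollow=26 Hollowpine=20 Ironridge=21 → close Fernhollow (overflow 14)
  26÷3 = 8 each, +1 to first 2
Round 5: Elkhorn=31 Hollowpine=29 Ironridge=29 → close Elkhorn (overflow 22)
  31÷2 = 15 each, +1 to first 1
Round 6: Hollowpine=45 Ironridge=44 → close Ironridge (overflow 36)
  44÷1 = 44 each, +1 to first 0

Closure order: Dunmere, Ashgrove, Greywater, Fernhollow, Elkhorn, Ironridge
Last habitat: Hollowpine with 89 animals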